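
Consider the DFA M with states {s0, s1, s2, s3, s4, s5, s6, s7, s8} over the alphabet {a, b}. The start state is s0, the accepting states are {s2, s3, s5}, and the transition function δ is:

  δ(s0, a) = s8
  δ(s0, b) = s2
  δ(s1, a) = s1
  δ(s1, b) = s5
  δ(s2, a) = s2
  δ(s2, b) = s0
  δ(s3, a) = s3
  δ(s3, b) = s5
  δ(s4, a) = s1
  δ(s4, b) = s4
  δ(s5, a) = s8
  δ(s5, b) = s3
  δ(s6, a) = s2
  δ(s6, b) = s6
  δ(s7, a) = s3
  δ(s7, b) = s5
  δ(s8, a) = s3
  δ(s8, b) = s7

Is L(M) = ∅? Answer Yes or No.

The string b is accepted: the run s0 → s2 ends in the accepting state s2.
Since at least one string is accepted, L(M) is not empty.

No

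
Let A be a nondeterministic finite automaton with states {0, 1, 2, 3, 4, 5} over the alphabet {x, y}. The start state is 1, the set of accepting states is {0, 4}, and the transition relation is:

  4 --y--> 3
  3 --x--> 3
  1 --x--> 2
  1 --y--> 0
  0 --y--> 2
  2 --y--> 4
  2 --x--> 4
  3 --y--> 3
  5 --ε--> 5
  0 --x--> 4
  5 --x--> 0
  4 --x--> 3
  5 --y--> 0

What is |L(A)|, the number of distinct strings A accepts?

The useful subgraph on states {0, 1, 2, 4} is acyclic, so L(A) is finite; the longest accepting path visits 4 useful states, giving maximum string length 3.
Counting accepting paths from 1 by length: 1 of length 1, 3 of length 2, 2 of length 3. Total 6.

6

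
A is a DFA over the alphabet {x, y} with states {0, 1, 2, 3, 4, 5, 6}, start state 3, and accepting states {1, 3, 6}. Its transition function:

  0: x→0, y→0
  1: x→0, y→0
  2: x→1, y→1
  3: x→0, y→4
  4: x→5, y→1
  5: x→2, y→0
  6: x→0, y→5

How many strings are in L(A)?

4

The useful subgraph on states {1, 2, 3, 4, 5} is acyclic, so L(A) is finite; the longest accepting path visits 5 useful states, giving maximum string length 4.
Counting accepting paths from 3 by length: 1 of length 0, 1 of length 2, 2 of length 4. Total 4.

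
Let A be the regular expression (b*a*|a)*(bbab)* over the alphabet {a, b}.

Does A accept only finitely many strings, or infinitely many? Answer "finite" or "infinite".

infinite

The expression contains a Kleene star applied to a subexpression that matches at least one nonempty string, so it matches strings of unbounded length.
Hence L(A) is infinite.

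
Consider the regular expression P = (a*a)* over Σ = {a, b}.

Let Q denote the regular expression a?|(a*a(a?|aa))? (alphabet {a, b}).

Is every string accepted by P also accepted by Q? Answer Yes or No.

Yes

Converting the expression P to a DFA (subset construction, then merging equivalent states) gives the minimal DFA with states {p0, p1}, start state p0, accepting states {p0} and transitions p0: a→p0, b→p1; p1: a→p1, b→p1.
Converting the expression Q to a DFA (subset construction, then merging equivalent states) gives the minimal DFA with states {q0, q1}, start state q0, accepting states {q0} and transitions q0: a→q0, b→q1; q1: a→q1, b→q1.
Exploring the product automaton P × Q from the start pair (p0, q0), following both machines on each input symbol, reaches 2 state pairs: (p0, q0), (p1, q1).
P accepts in {p0} and Q accepts in {q0}. The reachable pairs whose P-component is accepting are (p0, q0); in each of them the Q-component is accepting too, so the product for L(P) \ L(Q) (P-component accepting, Q-component rejecting) has no reachable accepting pair and the difference is empty.
Hence every string in L(P) is also in L(Q).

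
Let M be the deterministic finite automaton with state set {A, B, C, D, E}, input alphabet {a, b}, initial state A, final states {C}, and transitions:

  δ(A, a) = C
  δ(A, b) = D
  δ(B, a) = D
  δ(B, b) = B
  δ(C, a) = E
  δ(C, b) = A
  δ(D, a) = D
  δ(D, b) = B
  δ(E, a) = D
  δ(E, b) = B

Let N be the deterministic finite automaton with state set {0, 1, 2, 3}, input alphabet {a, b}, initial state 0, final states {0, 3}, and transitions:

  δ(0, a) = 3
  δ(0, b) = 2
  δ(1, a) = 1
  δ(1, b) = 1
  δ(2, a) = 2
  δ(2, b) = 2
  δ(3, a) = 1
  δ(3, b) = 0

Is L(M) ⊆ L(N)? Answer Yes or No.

Exploring the product automaton M × N from the start pair (A, 0), following both machines on each input symbol, reaches 7 state pairs: (A, 0), (C, 3), (D, 2), (E, 1), (B, 2), (D, 1), (B, 1).
M accepts in {C} and N accepts in {0, 3}. The reachable pairs whose M-component is accepting are (C, 3); in each of them the N-component is accepting too, so the product for L(M) \ L(N) (M-component accepting, N-component rejecting) has no reachable accepting pair and the difference is empty.
Hence every string in L(M) is also in L(N).

Yes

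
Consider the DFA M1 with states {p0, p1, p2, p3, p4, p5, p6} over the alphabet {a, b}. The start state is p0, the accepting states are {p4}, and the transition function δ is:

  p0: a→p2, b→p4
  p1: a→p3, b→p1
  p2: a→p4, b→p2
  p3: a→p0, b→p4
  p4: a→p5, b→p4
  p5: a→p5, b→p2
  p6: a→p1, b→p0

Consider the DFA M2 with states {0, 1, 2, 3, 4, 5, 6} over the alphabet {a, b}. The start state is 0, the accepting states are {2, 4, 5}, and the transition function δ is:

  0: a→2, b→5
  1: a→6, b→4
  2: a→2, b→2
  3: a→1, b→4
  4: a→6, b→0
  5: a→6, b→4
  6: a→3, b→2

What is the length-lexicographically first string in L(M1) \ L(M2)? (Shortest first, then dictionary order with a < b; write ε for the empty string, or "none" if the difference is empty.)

bbb

The string bbb is accepted by M1 but not by M2.
No shorter string lies in the difference, and bbb is the lexicographically first length-3 string in L(M1) \ L(M2).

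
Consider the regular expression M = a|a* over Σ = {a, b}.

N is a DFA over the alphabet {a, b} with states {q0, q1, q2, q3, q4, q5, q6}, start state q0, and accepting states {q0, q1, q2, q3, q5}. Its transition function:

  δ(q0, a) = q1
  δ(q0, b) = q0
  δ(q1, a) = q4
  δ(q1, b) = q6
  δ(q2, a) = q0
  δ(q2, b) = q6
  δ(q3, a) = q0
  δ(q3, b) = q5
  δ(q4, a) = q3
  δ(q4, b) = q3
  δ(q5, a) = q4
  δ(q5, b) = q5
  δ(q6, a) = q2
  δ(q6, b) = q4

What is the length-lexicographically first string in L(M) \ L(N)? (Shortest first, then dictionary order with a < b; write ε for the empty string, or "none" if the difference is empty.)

The string aa is accepted by M but not by N.
No shorter string lies in the difference, and aa is the lexicographically first length-2 string in L(M) \ L(N).

aa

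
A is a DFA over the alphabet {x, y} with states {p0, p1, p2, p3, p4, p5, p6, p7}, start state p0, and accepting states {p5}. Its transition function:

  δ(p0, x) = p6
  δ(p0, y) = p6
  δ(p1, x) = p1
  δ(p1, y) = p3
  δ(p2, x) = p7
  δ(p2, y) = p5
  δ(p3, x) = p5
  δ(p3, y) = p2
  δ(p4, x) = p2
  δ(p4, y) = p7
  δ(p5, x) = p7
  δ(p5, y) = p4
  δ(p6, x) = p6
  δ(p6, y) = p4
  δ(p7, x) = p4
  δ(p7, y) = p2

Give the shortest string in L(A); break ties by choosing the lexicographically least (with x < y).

A breadth-first search from p0 reaches an accepting state first via the path p0 → p6 → p4 → p2 → p5 on input xyxy.
No string of length < 4 is accepted (BFS exhausts all shorter strings without reaching an accepting state), and xyxy is the lexicographically least accepting string of length 4.

xyxy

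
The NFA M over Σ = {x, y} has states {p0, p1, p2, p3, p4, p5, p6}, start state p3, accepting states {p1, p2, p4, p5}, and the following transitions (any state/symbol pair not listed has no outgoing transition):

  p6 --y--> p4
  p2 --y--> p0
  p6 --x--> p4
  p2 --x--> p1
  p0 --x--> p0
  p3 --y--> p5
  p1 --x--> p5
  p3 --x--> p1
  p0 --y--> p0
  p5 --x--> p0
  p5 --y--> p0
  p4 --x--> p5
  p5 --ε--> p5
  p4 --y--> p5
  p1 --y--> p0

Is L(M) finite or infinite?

finite

The useful states (reachable from p3 and able to reach an accepting state) are {p1, p3, p5}.
Restricted to these states the transition graph has no cycle, so every accepting path has bounded length and L is finite.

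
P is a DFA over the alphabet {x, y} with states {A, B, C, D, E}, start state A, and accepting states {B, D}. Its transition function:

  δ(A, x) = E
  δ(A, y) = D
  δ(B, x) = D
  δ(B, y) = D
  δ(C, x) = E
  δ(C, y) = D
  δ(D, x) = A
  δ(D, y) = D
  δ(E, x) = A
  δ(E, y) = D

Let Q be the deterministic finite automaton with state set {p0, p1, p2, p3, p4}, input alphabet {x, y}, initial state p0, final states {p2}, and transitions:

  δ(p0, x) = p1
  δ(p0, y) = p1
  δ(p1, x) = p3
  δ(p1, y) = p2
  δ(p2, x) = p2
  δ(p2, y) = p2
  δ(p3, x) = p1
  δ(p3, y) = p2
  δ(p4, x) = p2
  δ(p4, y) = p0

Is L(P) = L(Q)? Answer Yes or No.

No

The string y is accepted by P but rejected by Q.
So L(P) ≠ L(Q).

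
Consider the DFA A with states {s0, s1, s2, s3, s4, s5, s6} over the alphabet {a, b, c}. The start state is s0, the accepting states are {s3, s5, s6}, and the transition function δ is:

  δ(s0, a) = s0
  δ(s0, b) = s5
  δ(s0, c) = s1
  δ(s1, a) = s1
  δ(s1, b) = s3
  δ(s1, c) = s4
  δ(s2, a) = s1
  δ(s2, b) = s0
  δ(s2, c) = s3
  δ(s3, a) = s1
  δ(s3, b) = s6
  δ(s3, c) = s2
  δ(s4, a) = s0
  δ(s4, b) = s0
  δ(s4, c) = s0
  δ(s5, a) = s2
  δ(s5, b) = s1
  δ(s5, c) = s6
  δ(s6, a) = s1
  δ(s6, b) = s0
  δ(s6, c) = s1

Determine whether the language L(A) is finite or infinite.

infinite

State s0 is reachable from the start and can reach an accepting state, and it lies on the cycle s0 → s0.
Traversing that cycle any number of times yields accepted strings of unbounded length, so the language is infinite.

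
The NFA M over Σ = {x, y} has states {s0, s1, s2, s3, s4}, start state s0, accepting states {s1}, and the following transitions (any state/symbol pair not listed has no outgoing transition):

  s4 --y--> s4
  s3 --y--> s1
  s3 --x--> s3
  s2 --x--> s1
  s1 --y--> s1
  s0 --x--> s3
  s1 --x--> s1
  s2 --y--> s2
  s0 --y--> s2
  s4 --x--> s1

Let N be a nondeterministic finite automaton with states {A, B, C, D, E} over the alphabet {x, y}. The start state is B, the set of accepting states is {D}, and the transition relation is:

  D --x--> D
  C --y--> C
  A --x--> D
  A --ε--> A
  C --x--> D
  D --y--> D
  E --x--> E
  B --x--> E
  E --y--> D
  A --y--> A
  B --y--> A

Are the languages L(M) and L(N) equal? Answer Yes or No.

Exploring the product automaton M × N from the start pair (s0, B), following both machines on each input symbol, reaches 4 state pairs: (s0, B), (s3, E), (s2, A), (s1, D).
M accepts in {s1} and N accepts in {D}. In every reachable pair the two components are either both accepting — (s1, D) — or both non-accepting, so no string is accepted by exactly one of the machines: L(M) \ L(N) and L(N) \ L(M) are both empty.
Hence every string is accepted by M iff it is accepted by N, and the two languages coincide.

Yes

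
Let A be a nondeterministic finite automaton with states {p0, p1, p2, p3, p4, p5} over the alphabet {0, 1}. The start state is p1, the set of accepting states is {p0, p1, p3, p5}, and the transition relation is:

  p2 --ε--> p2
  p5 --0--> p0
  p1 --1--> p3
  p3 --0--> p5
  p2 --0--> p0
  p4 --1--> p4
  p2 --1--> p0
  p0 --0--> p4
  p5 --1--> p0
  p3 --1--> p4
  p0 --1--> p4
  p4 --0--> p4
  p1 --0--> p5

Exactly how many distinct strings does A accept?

The useful subgraph on states {p0, p1, p3, p5} is acyclic, so L(A) is finite; the longest accepting path visits 4 useful states, giving maximum string length 3.
Counting accepting paths from p1 by length: 1 of length 0, 2 of length 1, 3 of length 2, 2 of length 3. Total 8.

8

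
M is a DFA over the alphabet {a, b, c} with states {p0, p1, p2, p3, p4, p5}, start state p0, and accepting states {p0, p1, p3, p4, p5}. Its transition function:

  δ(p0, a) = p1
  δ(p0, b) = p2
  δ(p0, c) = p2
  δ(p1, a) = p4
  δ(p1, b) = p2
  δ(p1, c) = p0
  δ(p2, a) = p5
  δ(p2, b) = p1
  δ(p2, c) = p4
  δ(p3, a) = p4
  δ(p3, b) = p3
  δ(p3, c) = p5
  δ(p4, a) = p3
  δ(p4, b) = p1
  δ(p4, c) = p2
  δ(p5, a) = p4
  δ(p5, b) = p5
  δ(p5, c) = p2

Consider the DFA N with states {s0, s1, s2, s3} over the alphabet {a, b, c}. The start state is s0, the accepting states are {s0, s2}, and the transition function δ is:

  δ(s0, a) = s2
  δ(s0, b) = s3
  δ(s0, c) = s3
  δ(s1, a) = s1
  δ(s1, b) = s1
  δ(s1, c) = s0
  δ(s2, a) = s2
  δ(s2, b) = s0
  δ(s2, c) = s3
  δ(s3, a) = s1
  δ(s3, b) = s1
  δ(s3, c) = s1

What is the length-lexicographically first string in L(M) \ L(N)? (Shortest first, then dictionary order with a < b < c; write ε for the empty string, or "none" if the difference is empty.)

The string ac is accepted by M but not by N.
No shorter string lies in the difference, and ac is the lexicographically first length-2 string in L(M) \ L(N).

ac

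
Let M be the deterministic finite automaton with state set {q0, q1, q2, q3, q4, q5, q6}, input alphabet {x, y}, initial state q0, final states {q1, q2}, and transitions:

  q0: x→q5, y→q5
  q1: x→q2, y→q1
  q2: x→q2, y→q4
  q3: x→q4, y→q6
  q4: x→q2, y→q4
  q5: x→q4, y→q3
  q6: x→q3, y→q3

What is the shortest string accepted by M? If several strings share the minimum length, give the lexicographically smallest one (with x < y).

A breadth-first search from q0 reaches an accepting state first via the path q0 → q5 → q4 → q2 on input xxx.
No string of length < 3 is accepted (BFS exhausts all shorter strings without reaching an accepting state), and xxx is the lexicographically least accepting string of length 3.

xxx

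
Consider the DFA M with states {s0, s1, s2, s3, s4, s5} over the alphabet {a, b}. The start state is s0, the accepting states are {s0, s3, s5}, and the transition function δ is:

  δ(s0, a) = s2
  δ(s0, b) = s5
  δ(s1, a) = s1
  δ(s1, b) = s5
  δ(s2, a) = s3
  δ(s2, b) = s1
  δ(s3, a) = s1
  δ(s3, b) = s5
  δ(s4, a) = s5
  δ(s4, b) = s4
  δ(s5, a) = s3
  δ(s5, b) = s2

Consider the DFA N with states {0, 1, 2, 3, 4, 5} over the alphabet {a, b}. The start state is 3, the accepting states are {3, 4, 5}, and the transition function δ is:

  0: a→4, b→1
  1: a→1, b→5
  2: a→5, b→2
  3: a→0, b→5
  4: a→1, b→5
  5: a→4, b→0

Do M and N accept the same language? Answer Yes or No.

Exploring the product automaton M × N from the start pair (s0, 3), following both machines on each input symbol, reaches 5 state pairs: (s0, 3), (s2, 0), (s5, 5), (s3, 4), (s1, 1).
M accepts in {s0, s3, s5} and N accepts in {3, 4, 5}. In every reachable pair the two components are either both accepting — (s0, 3), (s5, 5), (s3, 4) — or both non-accepting, so no string is accepted by exactly one of the machines: L(M) \ L(N) and L(N) \ L(M) are both empty.
Hence every string is accepted by M iff it is accepted by N, and the two languages coincide.

Yes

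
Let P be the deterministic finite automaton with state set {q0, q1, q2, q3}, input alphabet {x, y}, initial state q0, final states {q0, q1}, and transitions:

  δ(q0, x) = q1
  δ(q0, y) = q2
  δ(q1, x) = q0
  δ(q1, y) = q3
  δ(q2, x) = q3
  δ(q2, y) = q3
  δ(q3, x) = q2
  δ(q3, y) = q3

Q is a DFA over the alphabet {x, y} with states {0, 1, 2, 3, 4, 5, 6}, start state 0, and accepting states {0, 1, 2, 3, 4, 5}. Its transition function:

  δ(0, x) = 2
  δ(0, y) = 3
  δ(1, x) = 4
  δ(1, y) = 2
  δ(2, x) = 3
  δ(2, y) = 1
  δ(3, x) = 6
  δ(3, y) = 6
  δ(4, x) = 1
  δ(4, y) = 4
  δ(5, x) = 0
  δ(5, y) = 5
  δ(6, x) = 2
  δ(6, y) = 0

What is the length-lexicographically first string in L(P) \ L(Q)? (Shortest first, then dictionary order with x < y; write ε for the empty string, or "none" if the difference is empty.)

The string xxx is accepted by P but not by Q.
No shorter string lies in the difference, and xxx is the lexicographically first length-3 string in L(P) \ L(Q).

xxx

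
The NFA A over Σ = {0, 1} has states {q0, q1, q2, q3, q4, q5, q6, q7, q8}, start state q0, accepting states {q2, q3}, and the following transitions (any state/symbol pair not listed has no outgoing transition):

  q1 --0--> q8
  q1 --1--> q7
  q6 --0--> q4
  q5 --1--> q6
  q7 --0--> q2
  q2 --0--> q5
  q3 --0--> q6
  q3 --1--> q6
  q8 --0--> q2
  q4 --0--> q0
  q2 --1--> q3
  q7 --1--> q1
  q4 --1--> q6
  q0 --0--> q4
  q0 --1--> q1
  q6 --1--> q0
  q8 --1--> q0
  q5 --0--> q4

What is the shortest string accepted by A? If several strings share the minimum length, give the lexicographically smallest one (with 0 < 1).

100

A breadth-first search from q0 reaches an accepting state first via the path q0 → q1 → q8 → q2 on input 100.
No string of length < 3 is accepted (BFS exhausts all shorter strings without reaching an accepting state), and 100 is the lexicographically least accepting string of length 3.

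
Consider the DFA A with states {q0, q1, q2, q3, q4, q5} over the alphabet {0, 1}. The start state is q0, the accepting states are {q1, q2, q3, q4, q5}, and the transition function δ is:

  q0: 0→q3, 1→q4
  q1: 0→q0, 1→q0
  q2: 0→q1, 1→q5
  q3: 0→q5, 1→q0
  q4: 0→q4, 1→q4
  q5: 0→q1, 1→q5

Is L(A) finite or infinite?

infinite

State q0 is reachable from the start and can reach an accepting state, and it lies on the cycle q0 → q3 → q0.
Traversing that cycle any number of times yields accepted strings of unbounded length, so the language is infinite.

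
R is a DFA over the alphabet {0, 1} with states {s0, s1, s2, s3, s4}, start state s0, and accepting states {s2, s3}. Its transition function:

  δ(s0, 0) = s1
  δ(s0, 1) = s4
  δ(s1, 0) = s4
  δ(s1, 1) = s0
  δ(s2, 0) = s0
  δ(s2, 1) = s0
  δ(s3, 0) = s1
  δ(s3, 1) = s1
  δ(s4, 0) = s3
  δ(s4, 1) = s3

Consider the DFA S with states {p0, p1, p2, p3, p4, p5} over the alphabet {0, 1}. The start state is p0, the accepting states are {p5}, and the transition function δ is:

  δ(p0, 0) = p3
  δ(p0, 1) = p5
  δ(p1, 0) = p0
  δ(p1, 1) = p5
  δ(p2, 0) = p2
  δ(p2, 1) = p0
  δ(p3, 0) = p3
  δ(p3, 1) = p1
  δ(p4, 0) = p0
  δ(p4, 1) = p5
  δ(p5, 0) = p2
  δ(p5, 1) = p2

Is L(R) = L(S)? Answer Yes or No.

The string 10 is accepted by R but rejected by S.
So L(R) ≠ L(S).

No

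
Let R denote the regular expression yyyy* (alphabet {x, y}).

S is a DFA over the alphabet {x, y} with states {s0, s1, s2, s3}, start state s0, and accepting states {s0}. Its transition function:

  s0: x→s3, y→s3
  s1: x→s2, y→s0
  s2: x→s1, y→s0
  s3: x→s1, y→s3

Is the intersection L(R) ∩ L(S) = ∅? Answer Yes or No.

Converting the expression R to a DFA (subset construction, then merging equivalent states) gives the minimal DFA with states {r0, r1, r2, r3, r4}, start state r0, accepting states {r4} and transitions r0: x→r1, y→r2; r1: x→r1, y→r1; r2: x→r1, y→r3; r3: x→r1, y→r4; r4: x→r1, y→r4.
Exploring the product automaton R × S from the start pair (r0, s0), following both machines on each input symbol, reaches 8 state pairs: (r0, s0), (r1, s3), (r2, s3), (r1, s1), (r3, s3), (r1, s2), (r1, s0), (r4, s3).
R accepts in {r4} and S accepts in {s0}; no reachable pair has both components accepting, so no string drives both machines to acceptance simultaneously and L(R) ∩ L(S) = ∅.
So no string is accepted by both, and the intersection is empty.

Yes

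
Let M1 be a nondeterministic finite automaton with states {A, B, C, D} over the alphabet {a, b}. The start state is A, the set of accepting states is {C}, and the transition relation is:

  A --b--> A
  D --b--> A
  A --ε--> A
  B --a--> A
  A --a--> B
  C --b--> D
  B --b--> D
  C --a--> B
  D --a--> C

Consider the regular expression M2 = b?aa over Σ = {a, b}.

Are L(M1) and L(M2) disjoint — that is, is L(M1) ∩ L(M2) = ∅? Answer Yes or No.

Converting the expression M2 to a DFA (subset construction, then merging equivalent states) gives the minimal DFA with states {r0, r1, r2, r3, r4}, start state r0, accepting states {r3} and transitions r0: a→r1, b→r2; r1: a→r3, b→r4; r2: a→r1, b→r4; r3: a→r4, b→r4; r4: a→r4, b→r4.
Exploring the product automaton M1 × M2 from the start pair (A, r0), following both machines on each input symbol, reaches 8 state pairs: (A, r0), (B, r1), (A, r2), (A, r3), (D, r4), (A, r4), (B, r4), (C, r4).
M1 accepts in {C} and M2 accepts in {r3}; no reachable pair has both components accepting, so no string drives both machines to acceptance simultaneously and L(M1) ∩ L(M2) = ∅.
So no string is accepted by both, and the intersection is empty.

Yes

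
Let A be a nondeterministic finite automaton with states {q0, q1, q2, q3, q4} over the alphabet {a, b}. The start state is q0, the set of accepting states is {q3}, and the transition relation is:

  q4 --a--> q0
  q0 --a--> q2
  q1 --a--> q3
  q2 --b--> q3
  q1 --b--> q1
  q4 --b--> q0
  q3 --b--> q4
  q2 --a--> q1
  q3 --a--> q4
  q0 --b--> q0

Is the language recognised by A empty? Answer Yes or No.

The string ab is accepted: the run q0 → q2 → q3 ends in the accepting state q3.
Since at least one string is accepted, L(A) is not empty.

No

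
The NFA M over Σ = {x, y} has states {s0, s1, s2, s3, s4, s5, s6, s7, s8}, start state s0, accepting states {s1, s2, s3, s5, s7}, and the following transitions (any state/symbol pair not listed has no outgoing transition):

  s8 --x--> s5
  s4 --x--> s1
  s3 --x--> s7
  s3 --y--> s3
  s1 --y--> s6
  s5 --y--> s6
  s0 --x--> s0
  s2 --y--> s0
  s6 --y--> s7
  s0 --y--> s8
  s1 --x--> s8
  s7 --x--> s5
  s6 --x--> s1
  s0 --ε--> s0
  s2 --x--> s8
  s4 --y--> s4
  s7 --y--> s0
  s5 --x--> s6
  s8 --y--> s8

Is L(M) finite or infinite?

State s0 is reachable from the start and can reach an accepting state, and it lies on the cycle s0 → s0.
Traversing that cycle any number of times yields accepted strings of unbounded length, so the language is infinite.

infinite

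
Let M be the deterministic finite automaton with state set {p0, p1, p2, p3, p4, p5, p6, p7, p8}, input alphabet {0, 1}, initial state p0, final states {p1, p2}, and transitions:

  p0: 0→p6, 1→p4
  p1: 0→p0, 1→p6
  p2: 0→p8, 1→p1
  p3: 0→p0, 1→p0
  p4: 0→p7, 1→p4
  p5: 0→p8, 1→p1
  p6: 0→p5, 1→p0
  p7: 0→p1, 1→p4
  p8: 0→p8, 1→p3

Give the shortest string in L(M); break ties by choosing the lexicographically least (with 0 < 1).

001

A breadth-first search from p0 reaches an accepting state first via the path p0 → p6 → p5 → p1 on input 001.
No string of length < 3 is accepted (BFS exhausts all shorter strings without reaching an accepting state), and 001 is the lexicographically least accepting string of length 3.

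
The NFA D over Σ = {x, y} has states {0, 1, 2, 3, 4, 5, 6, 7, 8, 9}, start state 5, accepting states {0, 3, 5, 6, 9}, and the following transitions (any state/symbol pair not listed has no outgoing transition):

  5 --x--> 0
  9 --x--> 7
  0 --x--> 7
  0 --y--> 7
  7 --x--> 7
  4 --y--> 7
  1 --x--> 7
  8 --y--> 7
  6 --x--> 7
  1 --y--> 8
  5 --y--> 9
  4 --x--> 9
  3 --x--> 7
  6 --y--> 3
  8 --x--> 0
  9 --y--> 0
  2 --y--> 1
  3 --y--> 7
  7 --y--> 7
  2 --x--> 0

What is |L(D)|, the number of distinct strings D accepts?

4

The useful subgraph on states {0, 5, 9} is acyclic, so L(D) is finite; the longest accepting path visits 3 useful states, giving maximum string length 2.
Counting accepting paths from 5 by length: 1 of length 0, 2 of length 1, 1 of length 2. Total 4.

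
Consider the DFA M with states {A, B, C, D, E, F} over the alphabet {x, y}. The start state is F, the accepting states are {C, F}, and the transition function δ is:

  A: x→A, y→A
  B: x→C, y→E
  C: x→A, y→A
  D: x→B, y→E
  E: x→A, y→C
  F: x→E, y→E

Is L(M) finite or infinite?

finite

The useful states (reachable from F and able to reach an accepting state) are {C, E, F}.
Restricted to these states the transition graph has no cycle, so every accepting path has bounded length and L is finite.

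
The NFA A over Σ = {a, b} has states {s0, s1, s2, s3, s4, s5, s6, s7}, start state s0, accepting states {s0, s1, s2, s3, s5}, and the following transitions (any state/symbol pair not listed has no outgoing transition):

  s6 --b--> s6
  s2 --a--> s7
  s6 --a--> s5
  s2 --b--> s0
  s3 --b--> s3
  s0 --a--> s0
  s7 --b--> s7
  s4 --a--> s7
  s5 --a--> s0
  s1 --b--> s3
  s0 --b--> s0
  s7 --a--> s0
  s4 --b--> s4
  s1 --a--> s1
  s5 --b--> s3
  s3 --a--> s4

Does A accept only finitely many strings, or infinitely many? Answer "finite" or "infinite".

State s0 is reachable from the start and can reach an accepting state, and it lies on the cycle s0 → s0.
Traversing that cycle any number of times yields accepted strings of unbounded length, so the language is infinite.

infinite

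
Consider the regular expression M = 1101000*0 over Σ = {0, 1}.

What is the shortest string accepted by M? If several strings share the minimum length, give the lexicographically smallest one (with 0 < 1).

1101000

By inspection of the expression, no string of length less than 7 matches, and 1101000 is the lexicographically first match of length 7.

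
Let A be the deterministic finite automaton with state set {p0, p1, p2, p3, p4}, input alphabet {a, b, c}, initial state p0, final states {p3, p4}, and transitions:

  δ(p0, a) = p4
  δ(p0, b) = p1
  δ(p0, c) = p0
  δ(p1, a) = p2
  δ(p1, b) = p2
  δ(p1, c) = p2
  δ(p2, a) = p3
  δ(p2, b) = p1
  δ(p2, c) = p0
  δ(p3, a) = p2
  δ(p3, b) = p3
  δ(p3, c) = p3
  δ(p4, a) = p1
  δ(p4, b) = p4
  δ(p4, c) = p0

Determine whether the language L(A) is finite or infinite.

infinite

State p0 is reachable from the start and can reach an accepting state, and it lies on the cycle p0 → p0.
Traversing that cycle any number of times yields accepted strings of unbounded length, so the language is infinite.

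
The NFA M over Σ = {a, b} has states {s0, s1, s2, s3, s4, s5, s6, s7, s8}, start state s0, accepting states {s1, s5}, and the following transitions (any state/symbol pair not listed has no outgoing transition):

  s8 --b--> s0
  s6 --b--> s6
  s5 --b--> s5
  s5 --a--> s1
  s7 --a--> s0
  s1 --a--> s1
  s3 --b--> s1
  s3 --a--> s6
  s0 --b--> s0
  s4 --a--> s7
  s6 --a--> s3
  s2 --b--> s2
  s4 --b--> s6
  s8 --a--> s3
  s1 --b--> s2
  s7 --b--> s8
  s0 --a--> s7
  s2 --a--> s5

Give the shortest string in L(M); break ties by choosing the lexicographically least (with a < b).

A breadth-first search from s0 reaches an accepting state first via the path s0 → s7 → s8 → s3 → s1 on input abab.
No string of length < 4 is accepted (BFS exhausts all shorter strings without reaching an accepting state), and abab is the lexicographically least accepting string of length 4.

abab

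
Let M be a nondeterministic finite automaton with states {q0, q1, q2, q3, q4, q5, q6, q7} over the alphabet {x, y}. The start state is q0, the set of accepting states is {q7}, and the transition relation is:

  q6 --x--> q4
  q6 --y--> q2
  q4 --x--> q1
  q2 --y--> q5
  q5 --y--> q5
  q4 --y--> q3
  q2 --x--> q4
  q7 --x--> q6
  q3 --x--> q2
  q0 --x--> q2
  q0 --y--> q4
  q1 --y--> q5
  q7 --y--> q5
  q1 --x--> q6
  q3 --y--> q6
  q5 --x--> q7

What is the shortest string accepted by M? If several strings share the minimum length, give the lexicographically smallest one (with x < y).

A breadth-first search from q0 reaches an accepting state first via the path q0 → q2 → q5 → q7 on input xyx.
No string of length < 3 is accepted (BFS exhausts all shorter strings without reaching an accepting state), and xyx is the lexicographically least accepting string of length 3.

xyx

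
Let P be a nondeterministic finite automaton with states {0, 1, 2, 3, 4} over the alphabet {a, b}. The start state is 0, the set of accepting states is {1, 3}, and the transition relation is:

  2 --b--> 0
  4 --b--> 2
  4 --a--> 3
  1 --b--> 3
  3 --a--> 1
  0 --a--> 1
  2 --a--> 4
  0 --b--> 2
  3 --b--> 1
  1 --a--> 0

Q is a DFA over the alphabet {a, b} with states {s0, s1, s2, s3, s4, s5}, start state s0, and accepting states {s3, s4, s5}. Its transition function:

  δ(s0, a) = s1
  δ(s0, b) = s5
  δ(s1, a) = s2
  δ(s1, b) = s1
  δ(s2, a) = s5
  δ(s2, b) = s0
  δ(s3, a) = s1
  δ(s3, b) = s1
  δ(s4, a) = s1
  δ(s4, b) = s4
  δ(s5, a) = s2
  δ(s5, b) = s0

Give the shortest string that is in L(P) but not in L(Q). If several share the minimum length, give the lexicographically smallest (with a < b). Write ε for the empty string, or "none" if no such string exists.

The string a is accepted by P but not by Q.
No shorter string lies in the difference, and a is the lexicographically first length-1 string in L(P) \ L(Q).

a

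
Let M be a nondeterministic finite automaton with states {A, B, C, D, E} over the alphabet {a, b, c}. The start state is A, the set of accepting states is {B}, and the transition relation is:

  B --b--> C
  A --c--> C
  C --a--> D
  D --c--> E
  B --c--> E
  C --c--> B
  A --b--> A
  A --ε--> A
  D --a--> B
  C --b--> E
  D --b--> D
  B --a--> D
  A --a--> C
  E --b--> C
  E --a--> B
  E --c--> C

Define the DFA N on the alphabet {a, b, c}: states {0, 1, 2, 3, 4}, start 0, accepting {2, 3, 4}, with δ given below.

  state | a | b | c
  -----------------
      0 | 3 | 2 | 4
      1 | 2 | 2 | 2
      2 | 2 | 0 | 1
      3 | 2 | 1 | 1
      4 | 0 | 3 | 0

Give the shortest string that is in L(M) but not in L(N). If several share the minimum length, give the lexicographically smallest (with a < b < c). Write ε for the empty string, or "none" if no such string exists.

ac

The string ac is accepted by M but not by N.
No shorter string lies in the difference, and ac is the lexicographically first length-2 string in L(M) \ L(N).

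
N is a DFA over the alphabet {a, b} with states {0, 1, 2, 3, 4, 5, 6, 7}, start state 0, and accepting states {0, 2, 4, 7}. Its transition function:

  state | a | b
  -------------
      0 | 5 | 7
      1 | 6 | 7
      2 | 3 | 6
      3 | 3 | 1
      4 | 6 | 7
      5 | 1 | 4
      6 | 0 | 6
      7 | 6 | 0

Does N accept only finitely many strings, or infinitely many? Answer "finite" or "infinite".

State 0 is reachable from the start and can reach an accepting state, and it lies on the cycle 0 → 5 → 1 → 6 → 0.
Traversing that cycle any number of times yields accepted strings of unbounded length, so the language is infinite.

infinite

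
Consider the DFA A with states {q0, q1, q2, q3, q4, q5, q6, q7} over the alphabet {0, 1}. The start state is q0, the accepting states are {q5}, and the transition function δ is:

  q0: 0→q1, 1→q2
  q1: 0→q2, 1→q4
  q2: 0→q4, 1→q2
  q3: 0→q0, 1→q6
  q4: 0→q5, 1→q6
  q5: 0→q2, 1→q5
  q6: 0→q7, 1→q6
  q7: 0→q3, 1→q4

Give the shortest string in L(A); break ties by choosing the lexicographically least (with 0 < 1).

010

A breadth-first search from q0 reaches an accepting state first via the path q0 → q1 → q4 → q5 on input 010.
No string of length < 3 is accepted (BFS exhausts all shorter strings without reaching an accepting state), and 010 is the lexicographically least accepting string of length 3.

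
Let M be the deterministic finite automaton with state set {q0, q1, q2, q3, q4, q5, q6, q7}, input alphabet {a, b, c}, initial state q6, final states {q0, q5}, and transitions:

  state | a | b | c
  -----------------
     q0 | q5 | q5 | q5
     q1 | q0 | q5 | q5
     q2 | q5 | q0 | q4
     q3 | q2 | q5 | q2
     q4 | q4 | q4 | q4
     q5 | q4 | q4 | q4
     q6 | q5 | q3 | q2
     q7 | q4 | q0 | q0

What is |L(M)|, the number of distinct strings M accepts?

17

The useful subgraph on states {q0, q2, q3, q5, q6} is acyclic, so L(M) is finite; the longest accepting path visits 5 useful states, giving maximum string length 4.
Counting accepting paths from q6 by length: 1 of length 1, 3 of length 2, 7 of length 3, 6 of length 4. Total 17.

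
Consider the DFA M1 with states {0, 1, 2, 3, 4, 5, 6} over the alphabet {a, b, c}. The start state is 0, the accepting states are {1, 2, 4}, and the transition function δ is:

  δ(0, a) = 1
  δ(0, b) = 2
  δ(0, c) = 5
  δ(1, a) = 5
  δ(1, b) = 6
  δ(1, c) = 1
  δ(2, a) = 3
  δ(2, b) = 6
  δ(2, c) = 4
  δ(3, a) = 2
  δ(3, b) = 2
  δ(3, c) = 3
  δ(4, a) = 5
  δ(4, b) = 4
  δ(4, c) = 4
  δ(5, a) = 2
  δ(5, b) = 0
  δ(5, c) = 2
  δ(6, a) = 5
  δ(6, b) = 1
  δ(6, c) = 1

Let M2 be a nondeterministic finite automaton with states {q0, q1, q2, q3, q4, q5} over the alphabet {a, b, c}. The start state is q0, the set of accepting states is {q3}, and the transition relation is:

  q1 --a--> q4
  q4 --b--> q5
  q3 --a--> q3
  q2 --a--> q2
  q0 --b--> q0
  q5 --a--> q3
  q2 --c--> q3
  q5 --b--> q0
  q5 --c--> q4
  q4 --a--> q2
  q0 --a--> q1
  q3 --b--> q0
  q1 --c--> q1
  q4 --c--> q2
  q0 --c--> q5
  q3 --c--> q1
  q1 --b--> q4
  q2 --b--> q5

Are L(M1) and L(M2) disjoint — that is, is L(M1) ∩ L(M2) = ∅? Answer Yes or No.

The string ca is accepted by both M1 and M2.
Hence L(M1) ∩ L(M2) ≠ ∅.

No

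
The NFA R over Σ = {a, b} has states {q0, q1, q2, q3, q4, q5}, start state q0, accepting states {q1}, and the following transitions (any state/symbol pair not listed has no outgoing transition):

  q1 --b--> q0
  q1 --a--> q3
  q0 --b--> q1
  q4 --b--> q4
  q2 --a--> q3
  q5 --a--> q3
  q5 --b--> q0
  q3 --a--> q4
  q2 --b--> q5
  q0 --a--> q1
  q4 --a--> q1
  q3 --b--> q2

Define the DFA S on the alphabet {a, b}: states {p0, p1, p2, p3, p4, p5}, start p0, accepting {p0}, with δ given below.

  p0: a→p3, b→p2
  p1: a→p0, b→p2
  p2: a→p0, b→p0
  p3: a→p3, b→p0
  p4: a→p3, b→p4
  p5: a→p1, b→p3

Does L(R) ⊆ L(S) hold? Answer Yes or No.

The string a is in L(R) but not in L(S).
So L(R) ⊄ L(S).

No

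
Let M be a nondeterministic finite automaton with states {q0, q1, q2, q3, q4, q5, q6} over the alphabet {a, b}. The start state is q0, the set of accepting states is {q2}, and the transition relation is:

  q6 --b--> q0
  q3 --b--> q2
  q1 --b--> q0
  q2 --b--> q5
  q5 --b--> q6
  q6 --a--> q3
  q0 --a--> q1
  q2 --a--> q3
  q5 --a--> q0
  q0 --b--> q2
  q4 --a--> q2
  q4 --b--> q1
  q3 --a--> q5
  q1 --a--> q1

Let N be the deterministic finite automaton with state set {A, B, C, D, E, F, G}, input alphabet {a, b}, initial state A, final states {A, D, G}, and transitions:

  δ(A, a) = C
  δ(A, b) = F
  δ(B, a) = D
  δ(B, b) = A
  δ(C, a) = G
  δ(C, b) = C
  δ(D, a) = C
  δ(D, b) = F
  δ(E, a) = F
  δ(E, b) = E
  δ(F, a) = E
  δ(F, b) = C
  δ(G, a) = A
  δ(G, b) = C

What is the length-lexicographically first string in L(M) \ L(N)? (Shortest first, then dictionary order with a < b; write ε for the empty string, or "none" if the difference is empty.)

The string b is accepted by M but not by N.
No shorter string lies in the difference, and b is the lexicographically first length-1 string in L(M) \ L(N).

b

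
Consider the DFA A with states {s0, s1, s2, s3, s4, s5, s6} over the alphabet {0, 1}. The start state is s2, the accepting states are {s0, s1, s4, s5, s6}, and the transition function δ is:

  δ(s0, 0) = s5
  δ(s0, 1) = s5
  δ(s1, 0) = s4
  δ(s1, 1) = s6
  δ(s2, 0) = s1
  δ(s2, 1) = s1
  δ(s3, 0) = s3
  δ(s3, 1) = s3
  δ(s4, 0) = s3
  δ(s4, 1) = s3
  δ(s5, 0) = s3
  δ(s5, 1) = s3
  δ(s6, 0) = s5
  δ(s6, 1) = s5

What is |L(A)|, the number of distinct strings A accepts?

10

The useful subgraph on states {s1, s2, s4, s5, s6} is acyclic, so L(A) is finite; the longest accepting path visits 4 useful states, giving maximum string length 3.
Counting accepting paths from s2 by length: 2 of length 1, 4 of length 2, 4 of length 3. Total 10.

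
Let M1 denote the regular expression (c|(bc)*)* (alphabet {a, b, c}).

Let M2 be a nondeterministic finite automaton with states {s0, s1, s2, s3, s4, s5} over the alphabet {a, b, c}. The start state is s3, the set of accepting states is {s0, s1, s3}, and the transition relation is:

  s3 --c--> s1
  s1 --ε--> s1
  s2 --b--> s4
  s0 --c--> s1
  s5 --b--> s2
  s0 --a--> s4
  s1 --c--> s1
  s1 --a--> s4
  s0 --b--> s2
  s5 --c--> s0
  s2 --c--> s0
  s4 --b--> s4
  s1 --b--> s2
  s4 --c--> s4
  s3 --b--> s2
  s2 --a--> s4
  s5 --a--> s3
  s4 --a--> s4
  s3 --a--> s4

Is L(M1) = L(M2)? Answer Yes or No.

Converting the expression M1 to a DFA (subset construction, then merging equivalent states) gives the minimal DFA with states {r0, r1, r2}, start state r0, accepting states {r0} and transitions r0: a→r1, b→r2, c→r0; r1: a→r1, b→r1, c→r1; r2: a→r1, b→r1, c→r0.
Exploring the product automaton M1 × M2 from the start pair (r0, s3), following both machines on each input symbol, reaches 5 state pairs: (r0, s3), (r1, s4), (r2, s2), (r0, s1), (r0, s0).
M1 accepts in {r0} and M2 accepts in {s0, s1, s3}. In every reachable pair the two components are either both accepting — (r0, s3), (r0, s1), (r0, s0) — or both non-accepting, so no string is accepted by exactly one of the machines: L(M1) \ L(M2) and L(M2) \ L(M1) are both empty.
Hence every string is accepted by M1 iff it is accepted by M2, and the two languages coincide.

Yes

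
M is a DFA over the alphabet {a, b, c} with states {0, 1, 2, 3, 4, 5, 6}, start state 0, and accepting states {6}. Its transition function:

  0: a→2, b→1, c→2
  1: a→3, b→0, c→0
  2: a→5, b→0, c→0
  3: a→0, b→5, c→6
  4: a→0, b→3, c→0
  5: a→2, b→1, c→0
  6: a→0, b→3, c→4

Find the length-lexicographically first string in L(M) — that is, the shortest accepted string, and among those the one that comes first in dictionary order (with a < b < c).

A breadth-first search from 0 reaches an accepting state first via the path 0 → 1 → 3 → 6 on input bac.
No string of length < 3 is accepted (BFS exhausts all shorter strings without reaching an accepting state), and bac is the lexicographically least accepting string of length 3.

bac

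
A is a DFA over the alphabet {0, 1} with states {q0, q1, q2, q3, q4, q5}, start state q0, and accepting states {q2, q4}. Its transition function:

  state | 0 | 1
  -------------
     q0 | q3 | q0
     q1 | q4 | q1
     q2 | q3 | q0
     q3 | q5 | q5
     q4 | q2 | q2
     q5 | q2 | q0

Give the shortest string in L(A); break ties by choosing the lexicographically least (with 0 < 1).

A breadth-first search from q0 reaches an accepting state first via the path q0 → q3 → q5 → q2 on input 000.
No string of length < 3 is accepted (BFS exhausts all shorter strings without reaching an accepting state), and 000 is the lexicographically least accepting string of length 3.

000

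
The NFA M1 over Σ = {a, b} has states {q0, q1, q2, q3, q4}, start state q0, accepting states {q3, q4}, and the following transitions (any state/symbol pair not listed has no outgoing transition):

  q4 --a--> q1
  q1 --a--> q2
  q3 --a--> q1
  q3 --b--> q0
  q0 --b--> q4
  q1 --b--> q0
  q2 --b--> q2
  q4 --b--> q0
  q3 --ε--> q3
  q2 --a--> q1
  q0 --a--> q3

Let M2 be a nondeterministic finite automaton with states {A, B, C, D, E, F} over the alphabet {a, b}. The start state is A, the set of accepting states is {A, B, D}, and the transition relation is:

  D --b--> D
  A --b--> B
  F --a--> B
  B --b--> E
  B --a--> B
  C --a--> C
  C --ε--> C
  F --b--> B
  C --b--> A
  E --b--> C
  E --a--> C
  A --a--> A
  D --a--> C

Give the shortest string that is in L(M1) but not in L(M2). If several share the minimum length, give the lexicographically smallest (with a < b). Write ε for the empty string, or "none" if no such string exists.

abb

The string abb is accepted by M1 but not by M2.
No shorter string lies in the difference, and abb is the lexicographically first length-3 string in L(M1) \ L(M2).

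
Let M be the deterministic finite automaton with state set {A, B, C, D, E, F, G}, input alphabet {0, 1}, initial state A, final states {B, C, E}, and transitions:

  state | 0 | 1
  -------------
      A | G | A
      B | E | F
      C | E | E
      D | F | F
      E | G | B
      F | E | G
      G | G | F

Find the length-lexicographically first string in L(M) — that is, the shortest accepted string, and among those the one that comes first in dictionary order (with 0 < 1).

010

A breadth-first search from A reaches an accepting state first via the path A → G → F → E on input 010.
No string of length < 3 is accepted (BFS exhausts all shorter strings without reaching an accepting state), and 010 is the lexicographically least accepting string of length 3.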